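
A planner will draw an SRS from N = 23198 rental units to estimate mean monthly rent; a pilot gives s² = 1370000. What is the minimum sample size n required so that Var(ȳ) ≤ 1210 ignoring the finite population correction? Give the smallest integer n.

1133

Without fpc, n₀ = s²/D = 1370000/1210 = 1132.2314.
Rounding up, n = 1133.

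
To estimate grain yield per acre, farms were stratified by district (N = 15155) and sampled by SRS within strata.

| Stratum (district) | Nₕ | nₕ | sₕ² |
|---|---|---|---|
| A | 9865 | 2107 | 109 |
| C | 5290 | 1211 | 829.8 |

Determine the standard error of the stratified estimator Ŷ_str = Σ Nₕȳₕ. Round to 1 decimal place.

4329.5

Var(Ŷ_str) = Σₕ Nₕ²(1 − fₕ)sₕ²/nₕ.
A: 9865²·(1 − 2107/9865)·109/2107 = 3.9592126 × 10^6.
C: 5290²·(1 − 1211/5290)·829.8/1211 = 1.478559 × 10^7.
Sum = 1.8744803 × 10^7.
SE = √(1.8744803 × 10^7) = 4329.5.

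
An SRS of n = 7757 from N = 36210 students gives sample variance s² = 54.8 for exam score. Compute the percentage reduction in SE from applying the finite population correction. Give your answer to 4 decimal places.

f = n/N = 7757/36210 = 0.21422259.
SE_no-fpc = √(s²/n) = 0.084051097; SE_fpc = √((1−f)s²/n) = 0.074506327.
Ratio = √(1−f) = 0.88644087. Reduction = 100·(1 − 0.88644087) = 11.3559%.

11.3559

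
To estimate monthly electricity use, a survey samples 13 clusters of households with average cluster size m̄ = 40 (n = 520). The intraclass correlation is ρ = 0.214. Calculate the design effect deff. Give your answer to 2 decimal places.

9.35

deff = 1 + (40 − 1)·0.214 = 1 + 8.346 = 9.346.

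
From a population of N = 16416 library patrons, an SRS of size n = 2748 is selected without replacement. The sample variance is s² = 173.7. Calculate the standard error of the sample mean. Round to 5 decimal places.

Under SRS without replacement, Var(ȳ) = (1 − f)·s²/n with f = n/N = 2748/16416 = 0.16739766.
Var(ȳ) = (1 − 0.16739766)·173.7/2748 = 0.83260234·0.063209607 = 0.052628467.
SE(ȳ) = √(0.052628467) = 0.22941.

0.22941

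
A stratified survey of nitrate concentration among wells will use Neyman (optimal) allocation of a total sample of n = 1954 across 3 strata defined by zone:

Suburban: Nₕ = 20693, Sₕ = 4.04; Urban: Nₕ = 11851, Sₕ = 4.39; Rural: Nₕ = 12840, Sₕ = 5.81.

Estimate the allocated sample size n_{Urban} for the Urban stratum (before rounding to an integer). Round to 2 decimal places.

Neyman allocation: nₕ = n·NₕSₕ / Σⱼ NⱼSⱼ.
Σ NⱼSⱼ = 20693·4.04 + 11851·4.39 + 12840·5.81 = 210226.01.
n_{Urban} = 1954·11851·4.39 / 210226.01 = 483.57.

483.57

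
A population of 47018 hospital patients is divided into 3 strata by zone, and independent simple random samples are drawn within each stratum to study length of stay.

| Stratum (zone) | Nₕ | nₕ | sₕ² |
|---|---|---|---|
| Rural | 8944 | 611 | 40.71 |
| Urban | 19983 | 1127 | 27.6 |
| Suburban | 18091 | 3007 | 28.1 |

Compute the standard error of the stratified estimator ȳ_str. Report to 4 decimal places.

0.0870

Var(ȳ_str) = Σₕ Wₕ²(1 − fₕ)sₕ²/nₕ with Wₕ = Nₕ/N, N = 47018.
Rural: Wₕ = 0.19022502; term = 0.19022502²·(1 − 0.06831395)·40.71/611 = 0.0022462845.
Urban: Wₕ = 0.42500744; term = 0.42500744²·(1 − 0.05639794)·27.6/1127 = 0.0041741411.
Suburban: Wₕ = 0.38476754; term = 0.38476754²·(1 − 0.16621525)·28.1/3007 = 0.0011535162.
Sum = 0.0075739418.
SE = √(0.0075739418) = 0.0870.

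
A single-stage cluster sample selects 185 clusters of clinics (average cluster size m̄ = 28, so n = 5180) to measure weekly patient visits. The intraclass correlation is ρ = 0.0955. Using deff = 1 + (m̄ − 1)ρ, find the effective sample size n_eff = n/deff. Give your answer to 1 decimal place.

deff = 1 + (28 − 1)·0.0955 = 1 + 2.5785 = 3.5785.
n_eff = 5180 / 3.5785 = 1447.5.

1447.5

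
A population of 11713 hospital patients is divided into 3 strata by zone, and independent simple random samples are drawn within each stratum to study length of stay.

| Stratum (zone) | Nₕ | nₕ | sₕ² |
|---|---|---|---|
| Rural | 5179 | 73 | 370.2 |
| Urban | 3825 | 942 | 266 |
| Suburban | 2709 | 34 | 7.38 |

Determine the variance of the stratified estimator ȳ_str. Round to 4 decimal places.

1.0116

Var(ȳ_str) = Σₕ Wₕ²(1 − fₕ)sₕ²/nₕ with Wₕ = Nₕ/N, N = 11713.
Rural: Wₕ = 0.44215829; term = 0.44215829²·(1 − 0.01409539)·370.2/73 = 0.97747124.
Urban: Wₕ = 0.32656023; term = 0.32656023²·(1 − 0.24627451)·266/942 = 0.022697108.
Suburban: Wₕ = 0.23128148; term = 0.23128148²·(1 − 0.01255076)·7.38/34 = 0.011464997.
Sum = 1.0116333.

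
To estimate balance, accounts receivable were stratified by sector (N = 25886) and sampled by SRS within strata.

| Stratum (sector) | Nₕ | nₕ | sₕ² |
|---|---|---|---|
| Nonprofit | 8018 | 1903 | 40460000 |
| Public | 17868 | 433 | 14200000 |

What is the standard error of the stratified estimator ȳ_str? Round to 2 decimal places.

129.62

Var(ȳ_str) = Σₕ Wₕ²(1 − fₕ)sₕ²/nₕ with Wₕ = Nₕ/N, N = 25886.
Nonprofit: Wₕ = 0.30974272; term = 0.30974272²·(1 − 0.23734098)·40460000/1903 = 1555.678.
Public: Wₕ = 0.69025728; term = 0.69025728²·(1 − 0.02423327)·14200000/433 = 15246.44.
Sum = 16802.118.
SE = √(16802.118) = 129.62.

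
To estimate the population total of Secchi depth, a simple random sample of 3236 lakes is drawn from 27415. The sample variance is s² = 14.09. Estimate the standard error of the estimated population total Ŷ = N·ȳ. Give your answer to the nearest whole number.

1699

Var(Ŷ) = N²·Var(ȳ) = N²·(1 − n/N)·s²/n.
f = 3236/27415 = 0.11803757; Var(ȳ) = 0.88196243·14.09/3236 = 0.0038401887.
Var(Ŷ) = 27415² · 0.0038401887 = 2.8862176 × 10^6.
SE(Ŷ) = √(2.8862176 × 10^6) = 1699.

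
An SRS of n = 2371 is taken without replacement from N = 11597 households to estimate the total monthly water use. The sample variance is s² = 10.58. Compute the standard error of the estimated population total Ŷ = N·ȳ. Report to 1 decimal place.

Var(Ŷ) = N²·Var(ȳ) = N²·(1 − n/N)·s²/n.
f = 2371/11597 = 0.20444943; Var(ȳ) = 0.79555057·10.58/2371 = 0.0035499473.
Var(Ŷ) = 11597² · 0.0035499473 = 477433.86.
SE(Ŷ) = √(477433.86) = 691.0.

691.0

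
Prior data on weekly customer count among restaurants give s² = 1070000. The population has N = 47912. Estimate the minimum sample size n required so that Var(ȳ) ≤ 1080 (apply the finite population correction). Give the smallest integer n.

971

Without fpc, n₀ = s²/D = 1070000/1080 = 990.7407.
With fpc, (1 − n/N)·s²/n ≤ D requires n ≥ n₀/(1 + n₀/N) = 990.7407/(1 + 990.7407/47912) = 970.6689.
Rounding up, n = 971.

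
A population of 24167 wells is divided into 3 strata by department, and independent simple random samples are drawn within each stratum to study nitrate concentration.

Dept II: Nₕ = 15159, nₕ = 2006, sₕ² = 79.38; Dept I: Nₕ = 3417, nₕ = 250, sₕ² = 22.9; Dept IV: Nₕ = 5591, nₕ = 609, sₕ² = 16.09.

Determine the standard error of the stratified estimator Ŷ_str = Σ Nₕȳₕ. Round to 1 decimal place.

3101.2

Var(Ŷ_str) = Σₕ Nₕ²(1 − fₕ)sₕ²/nₕ.
Dept II: 15159²·(1 − 2006/15159)·79.38/2006 = 7.8899734 × 10^6.
Dept I: 3417²·(1 − 250/3417)·22.9/250 = 991262.13.
Dept IV: 5591²·(1 − 609/5591)·16.09/609 = 735922.31.
Sum = 9.6171578 × 10^6.
SE = √(9.6171578 × 10^6) = 3101.2.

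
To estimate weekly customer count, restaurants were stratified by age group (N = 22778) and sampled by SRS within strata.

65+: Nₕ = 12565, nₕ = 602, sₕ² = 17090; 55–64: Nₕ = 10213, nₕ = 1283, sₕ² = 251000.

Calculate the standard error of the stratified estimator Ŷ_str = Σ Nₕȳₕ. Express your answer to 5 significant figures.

148690

Var(Ŷ_str) = Σₕ Nₕ²(1 − fₕ)sₕ²/nₕ.
65+: 12565²·(1 − 602/12565)·17090/602 = 4.2672508 × 10^9.
55–64: 10213²·(1 − 1283/10213)·251000/1283 = 1.7842342 × 10^10.
Sum = 2.2109593 × 10^10.
SE = √(2.2109593 × 10^10) = 148690.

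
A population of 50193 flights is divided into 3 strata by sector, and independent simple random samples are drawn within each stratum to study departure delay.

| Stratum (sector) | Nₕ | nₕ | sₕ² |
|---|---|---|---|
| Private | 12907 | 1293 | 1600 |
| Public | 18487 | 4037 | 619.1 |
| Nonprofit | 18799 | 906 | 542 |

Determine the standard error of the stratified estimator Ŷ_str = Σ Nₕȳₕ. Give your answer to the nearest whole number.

Var(Ŷ_str) = Σₕ Nₕ²(1 − fₕ)sₕ²/nₕ.
Private: 12907²·(1 − 1293/12907)·1600/1293 = 1.8549345 × 10^8.
Public: 18487²·(1 − 4037/18487)·619.1/4037 = 4.0967206 × 10^7.
Nonprofit: 18799²·(1 − 906/18799)·542/906 = 2.0122827 × 10^8.
Sum = 4.2768893 × 10^8.
SE = √(4.2768893 × 10^8) = 20681.

20681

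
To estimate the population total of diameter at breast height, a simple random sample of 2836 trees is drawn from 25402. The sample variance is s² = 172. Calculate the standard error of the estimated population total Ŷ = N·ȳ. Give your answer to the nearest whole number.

5896

Var(Ŷ) = N²·Var(ȳ) = N²·(1 − n/N)·s²/n.
f = 2836/25402 = 0.11164475; Var(ȳ) = 0.88835525·172/2836 = 0.053877681.
Var(Ŷ) = 25402² · 0.053877681 = 3.4765199 × 10^7.
SE(Ŷ) = √(3.4765199 × 10^7) = 5896.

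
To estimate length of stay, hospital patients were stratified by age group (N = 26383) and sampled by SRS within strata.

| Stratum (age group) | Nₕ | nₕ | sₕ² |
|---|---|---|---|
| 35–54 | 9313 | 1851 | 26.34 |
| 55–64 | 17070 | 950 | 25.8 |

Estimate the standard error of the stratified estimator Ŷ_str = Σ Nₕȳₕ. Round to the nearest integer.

Var(Ŷ_str) = Σₕ Nₕ²(1 − fₕ)sₕ²/nₕ.
35–54: 9313²·(1 − 1851/9313)·26.34/1851 = 988904.15.
55–64: 17070²·(1 − 950/17070)·25.8/950 = 7.4729944 × 10^6.
Sum = 8.4618986 × 10^6.
SE = √(8.4618986 × 10^6) = 2909.

2909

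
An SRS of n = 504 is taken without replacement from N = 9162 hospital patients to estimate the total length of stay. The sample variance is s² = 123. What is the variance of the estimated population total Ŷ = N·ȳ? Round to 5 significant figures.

Var(Ŷ) = N²·Var(ȳ) = N²·(1 − n/N)·s²/n.
f = 504/9162 = 0.05500982; Var(ȳ) = 0.94499018·123/504 = 0.2306226.
Var(Ŷ) = 9162² · 0.2306226 = 1.9358979 × 10^7.

1.9359 × 10^7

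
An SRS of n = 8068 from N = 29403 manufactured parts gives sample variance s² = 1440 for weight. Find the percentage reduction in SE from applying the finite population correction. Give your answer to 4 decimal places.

f = n/N = 8068/29403 = 0.27439377.
SE_no-fpc = √(s²/n) = 0.42247236; SE_fpc = √((1−f)s²/n) = 0.35987262.
Ratio = √(1−f) = 0.85182523. Reduction = 100·(1 − 0.85182523) = 14.8175%.

14.8175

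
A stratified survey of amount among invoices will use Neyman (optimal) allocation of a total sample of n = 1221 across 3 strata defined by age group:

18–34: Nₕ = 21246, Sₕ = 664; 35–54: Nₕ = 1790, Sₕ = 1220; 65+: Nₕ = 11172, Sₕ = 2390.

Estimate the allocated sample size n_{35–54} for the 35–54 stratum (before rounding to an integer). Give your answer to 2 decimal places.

Neyman allocation: nₕ = n·NₕSₕ / Σⱼ NⱼSⱼ.
Σ NⱼSⱼ = 21246·664 + 1790·1220 + 11172·2390 = 4.2992224 × 10^7.
n_{35–54} = 1221·1790·1220 / (4.2992224 × 10^7) = 62.02.

62.02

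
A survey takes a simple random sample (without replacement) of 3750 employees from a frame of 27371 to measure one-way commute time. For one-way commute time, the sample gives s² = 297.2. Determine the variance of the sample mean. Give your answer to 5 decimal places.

Under SRS without replacement, Var(ȳ) = (1 − f)·s²/n with f = n/N = 3750/27371 = 0.13700632.
Var(ȳ) = (1 − 0.13700632)·297.2/3750 = 0.86299368·0.079253333 = 0.068395126.

0.06840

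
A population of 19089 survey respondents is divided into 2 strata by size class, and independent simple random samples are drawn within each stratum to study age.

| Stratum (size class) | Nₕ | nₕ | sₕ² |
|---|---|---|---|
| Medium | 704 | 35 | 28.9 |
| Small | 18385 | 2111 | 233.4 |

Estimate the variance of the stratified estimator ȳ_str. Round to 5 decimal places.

0.09185

Var(ȳ_str) = Σₕ Wₕ²(1 − fₕ)sₕ²/nₕ with Wₕ = Nₕ/N, N = 19089.
Medium: Wₕ = 0.03687988; term = 0.03687988²·(1 − 0.04971591)·28.9/35 = 0.0010672403.
Small: Wₕ = 0.96312012; term = 0.96312012²·(1 − 0.11482187)·233.4/2111 = 0.090782933.
Sum = 0.091850173.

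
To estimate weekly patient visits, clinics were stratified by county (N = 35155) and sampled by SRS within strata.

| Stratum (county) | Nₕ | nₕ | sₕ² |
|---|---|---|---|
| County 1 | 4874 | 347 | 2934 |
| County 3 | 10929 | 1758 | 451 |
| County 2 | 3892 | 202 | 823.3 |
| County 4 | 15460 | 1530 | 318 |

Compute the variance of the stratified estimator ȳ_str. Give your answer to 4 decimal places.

0.2553

Var(ȳ_str) = Σₕ Wₕ²(1 − fₕ)sₕ²/nₕ with Wₕ = Nₕ/N, N = 35155.
County 1: Wₕ = 0.13864315; term = 0.13864315²·(1 − 0.07119409)·2934/347 = 0.15095672.
County 3: Wₕ = 0.31088039; term = 0.31088039²·(1 − 0.16085644)·451/1758 = 0.020805616.
County 2: Wₕ = 0.11070971; term = 0.11070971²·(1 − 0.05190134)·823.3/202 = 0.047362186.
County 4: Wₕ = 0.43976675; term = 0.43976675²·(1 − 0.09896507)·318/1530 = 0.036217802.
Sum = 0.25534232.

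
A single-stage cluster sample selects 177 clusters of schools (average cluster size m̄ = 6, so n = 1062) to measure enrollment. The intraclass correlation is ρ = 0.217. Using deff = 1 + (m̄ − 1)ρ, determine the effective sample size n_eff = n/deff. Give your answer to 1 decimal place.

509.4

deff = 1 + (6 − 1)·0.217 = 1 + 1.085 = 2.085.
n_eff = 1062 / 2.085 = 509.4.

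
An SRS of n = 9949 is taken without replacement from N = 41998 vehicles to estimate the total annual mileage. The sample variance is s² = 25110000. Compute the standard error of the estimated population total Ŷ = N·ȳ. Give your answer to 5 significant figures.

1.8431 × 10^6

Var(Ŷ) = N²·Var(ȳ) = N²·(1 − n/N)·s²/n.
f = 9949/41998 = 0.23689223; Var(ȳ) = 0.76310777·25110000/9949 = 1925.9861.
Var(Ŷ) = 41998² · 1925.9861 = 3.3971159 × 10^12.
SE(Ŷ) = √(3.3971159 × 10^12) = 1.8431 × 10^6.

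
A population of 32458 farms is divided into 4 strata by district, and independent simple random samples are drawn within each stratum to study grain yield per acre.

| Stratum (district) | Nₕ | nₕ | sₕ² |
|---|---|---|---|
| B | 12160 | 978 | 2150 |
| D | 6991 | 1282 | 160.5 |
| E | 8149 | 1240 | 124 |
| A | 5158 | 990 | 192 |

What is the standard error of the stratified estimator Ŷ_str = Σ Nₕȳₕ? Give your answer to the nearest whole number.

17712

Var(Ŷ_str) = Σₕ Nₕ²(1 − fₕ)sₕ²/nₕ.
B: 12160²·(1 − 978/12160)·2150/978 = 2.9891841 × 10^8.
D: 6991²·(1 − 1282/6991)·160.5/1282 = 4.9967355 × 10^6.
E: 8149²·(1 − 1240/8149)·124/1240 = 5.6301441 × 10^6.
A: 5158²·(1 − 990/5158)·192/990 = 4.1694146 × 10^6.
Sum = 3.137147 × 10^8.
SE = √(3.137147 × 10^8) = 17712.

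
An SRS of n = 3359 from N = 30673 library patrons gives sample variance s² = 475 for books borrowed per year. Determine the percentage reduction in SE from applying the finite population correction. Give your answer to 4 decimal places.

5.6342

f = n/N = 3359/30673 = 0.10950999.
SE_no-fpc = √(s²/n) = 0.37604672; SE_fpc = √((1−f)s²/n) = 0.35485941.
Ratio = √(1−f) = 0.94365778. Reduction = 100·(1 − 0.94365778) = 5.6342%.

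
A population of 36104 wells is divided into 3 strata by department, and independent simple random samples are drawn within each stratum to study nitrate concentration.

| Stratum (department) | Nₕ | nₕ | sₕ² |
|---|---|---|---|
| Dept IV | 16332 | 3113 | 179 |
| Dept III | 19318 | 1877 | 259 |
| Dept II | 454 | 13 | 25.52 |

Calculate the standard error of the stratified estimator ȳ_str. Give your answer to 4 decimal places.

0.2133

Var(ȳ_str) = Σₕ Wₕ²(1 − fₕ)sₕ²/nₕ with Wₕ = Nₕ/N, N = 36104.
Dept IV: Wₕ = 0.45235985; term = 0.45235985²·(1 − 0.19060740)·179/3113 = 0.0095236021.
Dept III: Wₕ = 0.53506537; term = 0.53506537²·(1 − 0.09716327)·259/1877 = 0.035666328.
Dept II: Wₕ = 0.01257478; term = 0.01257478²·(1 − 0.02863436)·25.52/13 = 3.0152347 × 10^-4.
Sum = 0.045491454.
SE = √(0.045491454) = 0.2133.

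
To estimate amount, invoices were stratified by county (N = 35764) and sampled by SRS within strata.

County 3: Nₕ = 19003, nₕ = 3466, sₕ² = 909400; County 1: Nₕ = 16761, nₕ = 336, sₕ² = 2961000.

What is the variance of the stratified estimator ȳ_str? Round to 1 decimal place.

1957.3

Var(ȳ_str) = Σₕ Wₕ²(1 − fₕ)sₕ²/nₕ with Wₕ = Nₕ/N, N = 35764.
County 3: Wₕ = 0.53134437; term = 0.53134437²·(1 − 0.18239225)·909400/3466 = 60.565255.
County 1: Wₕ = 0.46865563; term = 0.46865563²·(1 − 0.02004654)·2961000/336 = 1896.7595.
Sum = 1957.3248.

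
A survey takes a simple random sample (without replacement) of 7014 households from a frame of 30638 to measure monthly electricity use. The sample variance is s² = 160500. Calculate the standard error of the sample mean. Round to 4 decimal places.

4.2005

Under SRS without replacement, Var(ȳ) = (1 − f)·s²/n with f = n/N = 7014/30638 = 0.22893139.
Var(ȳ) = (1 − 0.22893139)·160500/7014 = 0.77106861·22.882806 = 17.644213.
SE(ȳ) = √(17.644213) = 4.2005.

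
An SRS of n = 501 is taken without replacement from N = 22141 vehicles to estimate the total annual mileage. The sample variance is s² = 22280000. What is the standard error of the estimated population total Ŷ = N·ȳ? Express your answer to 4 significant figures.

4.616 × 10^6

Var(Ŷ) = N²·Var(ȳ) = N²·(1 − n/N)·s²/n.
f = 501/22141 = 0.02262770; Var(ȳ) = 0.97737230·22280000/501 = 43464.78.
Var(Ŷ) = 22141² · 43464.78 = 2.1307473 × 10^13.
SE(Ŷ) = √(2.1307473 × 10^13) = 4.616 × 10^6.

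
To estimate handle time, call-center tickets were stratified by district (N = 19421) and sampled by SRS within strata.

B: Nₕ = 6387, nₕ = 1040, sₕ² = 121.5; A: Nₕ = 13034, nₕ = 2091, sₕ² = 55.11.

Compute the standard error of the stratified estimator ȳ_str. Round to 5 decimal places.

Var(ȳ_str) = Σₕ Wₕ²(1 − fₕ)sₕ²/nₕ with Wₕ = Nₕ/N, N = 19421.
B: Wₕ = 0.32887081; term = 0.32887081²·(1 − 0.16283075)·121.5/1040 = 0.01057808.
A: Wₕ = 0.67112919; term = 0.67112919²·(1 − 0.16042658)·55.11/2091 = 0.0099666066.
Sum = 0.020544687.
SE = √(0.020544687) = 0.14333.

0.14333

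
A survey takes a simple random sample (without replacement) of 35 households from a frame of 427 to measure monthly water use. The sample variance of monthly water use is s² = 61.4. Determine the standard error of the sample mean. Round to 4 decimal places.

Under SRS without replacement, Var(ȳ) = (1 − f)·s²/n with f = n/N = 35/427 = 0.08196721.
Var(ȳ) = (1 − 0.08196721)·61.4/35 = 0.91803279·1.7542857 = 1.6104918.
SE(ȳ) = √(1.6104918) = 1.2691.

1.2691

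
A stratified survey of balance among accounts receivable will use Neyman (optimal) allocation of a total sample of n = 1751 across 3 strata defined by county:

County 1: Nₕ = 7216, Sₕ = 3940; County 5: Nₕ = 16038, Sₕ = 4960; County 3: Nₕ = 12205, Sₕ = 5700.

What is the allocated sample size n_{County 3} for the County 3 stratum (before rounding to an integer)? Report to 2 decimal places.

Neyman allocation: nₕ = n·NₕSₕ / Σⱼ NⱼSⱼ.
Σ NⱼSⱼ = 7216·3940 + 16038·4960 + 12205·5700 = 1.7754802 × 10^8.
n_{County 3} = 1751·12205·5700 / (1.7754802 × 10^8) = 686.09.

686.09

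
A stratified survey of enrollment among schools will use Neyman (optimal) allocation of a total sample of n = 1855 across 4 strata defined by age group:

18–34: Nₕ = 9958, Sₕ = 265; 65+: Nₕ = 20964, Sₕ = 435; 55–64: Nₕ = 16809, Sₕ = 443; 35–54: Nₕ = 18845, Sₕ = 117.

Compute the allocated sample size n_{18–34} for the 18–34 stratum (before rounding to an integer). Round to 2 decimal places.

Neyman allocation: nₕ = n·NₕSₕ / Σⱼ NⱼSⱼ.
Σ NⱼSⱼ = 9958·265 + 20964·435 + 16809·443 + 18845·117 = 2.1409462 × 10^7.
n_{18–34} = 1855·9958·265 / (2.1409462 × 10^7) = 228.64.

228.64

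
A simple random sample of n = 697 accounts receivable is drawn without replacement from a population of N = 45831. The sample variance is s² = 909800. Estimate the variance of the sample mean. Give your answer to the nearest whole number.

1285

Under SRS without replacement, Var(ȳ) = (1 − f)·s²/n with f = n/N = 697/45831 = 0.01520805.
Var(ȳ) = (1 − 0.01520805)·909800/697 = 0.98479195·1305.3085 = 1285.4573.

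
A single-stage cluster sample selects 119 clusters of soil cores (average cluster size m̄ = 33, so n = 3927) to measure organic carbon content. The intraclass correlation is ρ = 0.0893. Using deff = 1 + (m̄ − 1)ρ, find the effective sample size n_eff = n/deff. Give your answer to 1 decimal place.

1018.0

deff = 1 + (33 − 1)·0.0893 = 1 + 2.8576 = 3.8576.
n_eff = 3927 / 3.8576 = 1018.0.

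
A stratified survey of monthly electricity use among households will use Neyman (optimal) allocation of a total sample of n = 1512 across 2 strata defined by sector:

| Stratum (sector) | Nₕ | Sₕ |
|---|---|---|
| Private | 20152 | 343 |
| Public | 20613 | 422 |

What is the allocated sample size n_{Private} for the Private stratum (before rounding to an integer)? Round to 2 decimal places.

Neyman allocation: nₕ = n·NₕSₕ / Σⱼ NⱼSⱼ.
Σ NⱼSⱼ = 20152·343 + 20613·422 = 1.5610822 × 10^7.
n_{Private} = 1512·20152·343 / (1.5610822 × 10^7) = 669.48.

669.48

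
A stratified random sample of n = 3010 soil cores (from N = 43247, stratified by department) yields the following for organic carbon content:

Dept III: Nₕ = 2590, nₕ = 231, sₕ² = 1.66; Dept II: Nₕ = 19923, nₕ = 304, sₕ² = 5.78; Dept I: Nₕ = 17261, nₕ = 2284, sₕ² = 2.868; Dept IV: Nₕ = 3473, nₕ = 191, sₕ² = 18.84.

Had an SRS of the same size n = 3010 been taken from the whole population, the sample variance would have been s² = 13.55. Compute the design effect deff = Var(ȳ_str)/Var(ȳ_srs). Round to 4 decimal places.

Var(ȳ_str) = Σ Wₕ²(1−fₕ)sₕ²/nₕ with Wₕ = Nₕ/43247:
  Dept III: (2590/43247)²·(1−231/2590)·1.66/231 = 2.3475337 × 10^-5
  Dept II: (19923/43247)²·(1−304/19923)·5.78/304 = 0.0039735061
  Dept I: (17261/43247)²·(1−2284/17261)·2.868/2284 = 1.7356488 × 10^-4
  Dept IV: (3473/43247)²·(1−191/3473)·18.84/191 = 6.0114456 × 10^-4
  → Var(ȳ_str) = 0.0047716909.
Var(ȳ_srs) = (1 − 3010/43247)·13.55/3010 = 0.0041883446.
deff = 0.0047716909 / 0.0041883446 = 1.1393.

1.1393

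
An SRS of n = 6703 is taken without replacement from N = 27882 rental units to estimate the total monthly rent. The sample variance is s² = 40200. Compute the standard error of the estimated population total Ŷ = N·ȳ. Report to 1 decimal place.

59510.4

Var(Ŷ) = N²·Var(ȳ) = N²·(1 − n/N)·s²/n.
f = 6703/27882 = 0.24040600; Var(ȳ) = 0.75959400·40200/6703 = 4.5555242.
Var(Ŷ) = 27882² · 4.5555242 = 3.5414915 × 10^9.
SE(Ŷ) = √(3.5414915 × 10^9) = 59510.4.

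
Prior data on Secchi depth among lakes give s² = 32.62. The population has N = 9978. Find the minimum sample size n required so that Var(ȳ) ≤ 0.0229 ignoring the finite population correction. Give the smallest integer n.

Without fpc, n₀ = s²/D = 32.62/0.0229 = 1424.4541.
Rounding up, n = 1425.

1425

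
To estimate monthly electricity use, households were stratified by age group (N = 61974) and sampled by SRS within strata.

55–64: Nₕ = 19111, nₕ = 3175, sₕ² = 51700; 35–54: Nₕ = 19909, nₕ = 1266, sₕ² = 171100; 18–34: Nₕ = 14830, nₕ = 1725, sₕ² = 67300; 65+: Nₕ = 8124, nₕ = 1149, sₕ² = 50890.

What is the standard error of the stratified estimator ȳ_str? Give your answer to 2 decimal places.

Var(ȳ_str) = Σₕ Wₕ²(1 − fₕ)sₕ²/nₕ with Wₕ = Nₕ/N, N = 61974.
55–64: Wₕ = 0.30837125; term = 0.30837125²·(1 − 0.16613469)·51700/3175 = 1.291191.
35–54: Wₕ = 0.32124762; term = 0.32124762²·(1 − 0.06358933)·171100/1266 = 13.060581.
18–34: Wₕ = 0.23929390; term = 0.23929390²·(1 − 0.11631827)·67300/1725 = 1.9741724.
65+: Wₕ = 0.13108723; term = 0.13108723²·(1 − 0.14143279)·50890/1149 = 0.65344267.
Sum = 16.979387.
SE = √(16.979387) = 4.12.

4.12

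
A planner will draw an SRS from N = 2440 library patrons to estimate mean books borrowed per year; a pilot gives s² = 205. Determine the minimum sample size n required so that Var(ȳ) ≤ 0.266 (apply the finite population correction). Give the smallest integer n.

586

Without fpc, n₀ = s²/D = 205/0.266 = 770.6767.
With fpc, (1 − n/N)·s²/n ≤ D requires n ≥ n₀/(1 + n₀/N) = 770.6767/(1 + 770.6767/2440) = 585.6869.
Rounding up, n = 586.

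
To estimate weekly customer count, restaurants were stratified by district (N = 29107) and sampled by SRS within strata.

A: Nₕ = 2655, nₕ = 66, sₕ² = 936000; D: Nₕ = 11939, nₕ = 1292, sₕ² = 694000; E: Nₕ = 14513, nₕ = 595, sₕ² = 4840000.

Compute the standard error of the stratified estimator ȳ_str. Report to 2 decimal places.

46.21

Var(ȳ_str) = Σₕ Wₕ²(1 − fₕ)sₕ²/nₕ with Wₕ = Nₕ/N, N = 29107.
A: Wₕ = 0.09121517; term = 0.09121517²·(1 − 0.02485876)·936000/66 = 115.06244.
D: Wₕ = 0.41017625; term = 0.41017625²·(1 − 0.10821677)·694000/1292 = 80.592991.
E: Wₕ = 0.49860858; term = 0.49860858²·(1 − 0.04099773)·4840000/595 = 1939.4006.
Sum = 2135.056.
SE = √(2135.056) = 46.21.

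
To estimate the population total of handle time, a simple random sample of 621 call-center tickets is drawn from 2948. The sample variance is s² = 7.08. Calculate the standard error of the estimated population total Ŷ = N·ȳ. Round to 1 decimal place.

279.7

Var(Ŷ) = N²·Var(ȳ) = N²·(1 − n/N)·s²/n.
f = 621/2948 = 0.21065129; Var(ȳ) = 0.78934871·7.08/621 = 0.008999338.
Var(Ŷ) = 2948² · 0.008999338 = 78210.583.
SE(Ŷ) = √(78210.583) = 279.7.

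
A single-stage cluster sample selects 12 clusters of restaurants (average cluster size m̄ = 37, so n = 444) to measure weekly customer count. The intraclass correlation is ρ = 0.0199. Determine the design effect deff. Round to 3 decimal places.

1.716

deff = 1 + (37 − 1)·0.0199 = 1 + 0.7164 = 1.7164.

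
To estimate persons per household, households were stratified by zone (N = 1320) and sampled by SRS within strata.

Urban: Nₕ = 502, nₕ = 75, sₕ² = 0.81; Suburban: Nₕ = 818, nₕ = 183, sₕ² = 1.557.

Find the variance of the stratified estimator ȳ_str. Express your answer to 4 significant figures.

Var(ȳ_str) = Σₕ Wₕ²(1 − fₕ)sₕ²/nₕ with Wₕ = Nₕ/N, N = 1320.
Urban: Wₕ = 0.38030303; term = 0.38030303²·(1 − 0.14940239)·0.81/75 = 0.0013286405.
Suburban: Wₕ = 0.61969697; term = 0.61969697²·(1 − 0.22371638)·1.557/183 = 0.0025363938.
Sum = 0.0038650343.

0.003865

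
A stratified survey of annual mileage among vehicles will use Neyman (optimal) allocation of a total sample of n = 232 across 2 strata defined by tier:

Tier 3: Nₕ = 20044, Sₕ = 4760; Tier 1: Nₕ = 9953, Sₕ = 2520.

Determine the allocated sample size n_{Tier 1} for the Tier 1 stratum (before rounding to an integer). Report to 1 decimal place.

48.3

Neyman allocation: nₕ = n·NₕSₕ / Σⱼ NⱼSⱼ.
Σ NⱼSⱼ = 20044·4760 + 9953·2520 = 1.20491 × 10^8.
n_{Tier 1} = 232·9953·2520 / (1.20491 × 10^8) = 48.3.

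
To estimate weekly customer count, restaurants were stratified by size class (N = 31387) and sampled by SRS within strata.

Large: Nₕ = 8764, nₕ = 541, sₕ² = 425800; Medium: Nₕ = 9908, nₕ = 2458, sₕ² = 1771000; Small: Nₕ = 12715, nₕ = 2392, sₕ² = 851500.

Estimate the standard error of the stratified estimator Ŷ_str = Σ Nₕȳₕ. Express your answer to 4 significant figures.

395800

Var(Ŷ_str) = Σₕ Nₕ²(1 − fₕ)sₕ²/nₕ.
Large: 8764²·(1 − 541/8764)·425800/541 = 5.6720631 × 10^10.
Medium: 9908²·(1 − 2458/9908)·1771000/2458 = 5.318375 × 10^10.
Small: 12715²·(1 − 2392/12715)·851500/2392 = 4.6724619 × 10^10.
Sum = 1.56629 × 10^11.
SE = √(1.56629 × 10^11) = 395800.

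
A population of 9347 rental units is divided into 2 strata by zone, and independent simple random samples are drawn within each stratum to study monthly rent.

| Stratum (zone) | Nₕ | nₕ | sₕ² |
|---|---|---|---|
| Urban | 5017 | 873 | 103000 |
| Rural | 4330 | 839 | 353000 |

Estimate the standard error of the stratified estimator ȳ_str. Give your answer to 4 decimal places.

10.0435

Var(ȳ_str) = Σₕ Wₕ²(1 − fₕ)sₕ²/nₕ with Wₕ = Nₕ/N, N = 9347.
Urban: Wₕ = 0.53674976; term = 0.53674976²·(1 − 0.17400837)·103000/873 = 28.07646.
Rural: Wₕ = 0.46325024; term = 0.46325024²·(1 − 0.19376443)·353000/839 = 72.795747.
Sum = 100.87221.
SE = √(100.87221) = 10.0435.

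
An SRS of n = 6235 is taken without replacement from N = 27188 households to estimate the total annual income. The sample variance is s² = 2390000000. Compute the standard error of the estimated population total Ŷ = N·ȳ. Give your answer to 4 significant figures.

1.478 × 10^7

Var(Ŷ) = N²·Var(ȳ) = N²·(1 − n/N)·s²/n.
f = 6235/27188 = 0.22932912; Var(ȳ) = 0.77067088·2390000000/6235 = 295413.54.
Var(Ŷ) = 27188² · 295413.54 = 2.1836595 × 10^14.
SE(Ŷ) = √(2.1836595 × 10^14) = 1.478 × 10^7.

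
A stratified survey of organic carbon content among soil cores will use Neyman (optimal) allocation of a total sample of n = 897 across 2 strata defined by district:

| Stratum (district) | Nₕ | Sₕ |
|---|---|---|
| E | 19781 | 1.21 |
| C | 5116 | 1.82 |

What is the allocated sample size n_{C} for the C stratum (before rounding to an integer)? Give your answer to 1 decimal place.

Neyman allocation: nₕ = n·NₕSₕ / Σⱼ NⱼSⱼ.
Σ NⱼSⱼ = 19781·1.21 + 5116·1.82 = 33246.13.
n_{C} = 897·5116·1.82 / 33246.13 = 251.2.

251.2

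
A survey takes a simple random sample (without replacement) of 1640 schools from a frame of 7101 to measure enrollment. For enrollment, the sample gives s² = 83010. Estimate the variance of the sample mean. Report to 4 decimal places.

Under SRS without replacement, Var(ȳ) = (1 − f)·s²/n with f = n/N = 1640/7101 = 0.23095339.
Var(ȳ) = (1 − 0.23095339)·83010/1640 = 0.76904661·50.615854 = 38.925951.

38.9260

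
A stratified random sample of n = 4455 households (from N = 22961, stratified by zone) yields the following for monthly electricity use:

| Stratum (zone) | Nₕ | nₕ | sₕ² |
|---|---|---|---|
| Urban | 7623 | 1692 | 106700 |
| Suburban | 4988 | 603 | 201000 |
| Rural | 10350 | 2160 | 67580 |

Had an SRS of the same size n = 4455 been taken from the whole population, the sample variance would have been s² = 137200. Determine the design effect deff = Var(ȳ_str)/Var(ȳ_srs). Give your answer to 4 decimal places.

Var(ȳ_str) = Σ Wₕ²(1−fₕ)sₕ²/nₕ with Wₕ = Nₕ/22961:
  Urban: (7623/22961)²·(1−1692/7623)·106700/1692 = 5.4079953
  Suburban: (4988/22961)²·(1−603/4988)·201000/603 = 13.829077
  Rural: (10350/22961)²·(1−2160/10350)·67580/2160 = 5.0304529
  → Var(ȳ_str) = 24.267525.
Var(ȳ_srs) = (1 − 4455/22961)·137200/4455 = 24.821508.
deff = 24.267525 / 24.821508 = 0.9777.

0.9777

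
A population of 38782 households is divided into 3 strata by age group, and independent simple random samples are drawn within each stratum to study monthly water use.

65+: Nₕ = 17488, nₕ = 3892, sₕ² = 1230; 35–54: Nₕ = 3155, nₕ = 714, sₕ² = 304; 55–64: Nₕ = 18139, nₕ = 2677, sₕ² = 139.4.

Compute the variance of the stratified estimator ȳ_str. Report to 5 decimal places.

0.06185

Var(ȳ_str) = Σₕ Wₕ²(1 − fₕ)sₕ²/nₕ with Wₕ = Nₕ/N, N = 38782.
65+: Wₕ = 0.45093084; term = 0.45093084²·(1 − 0.22255261)·1230/3892 = 0.049960086.
35–54: Wₕ = 0.08135217; term = 0.08135217²·(1 − 0.22630745)·304/714 = 0.0021801286.
55–64: Wₕ = 0.46771698; term = 0.46771698²·(1 − 0.14758256)·139.4/2677 = 0.0097103081.
Sum = 0.061850523.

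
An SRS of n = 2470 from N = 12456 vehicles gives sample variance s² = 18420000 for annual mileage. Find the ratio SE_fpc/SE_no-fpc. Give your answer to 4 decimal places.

0.8954

f = n/N = 2470/12456 = 0.19829801.
SE_no-fpc = √(s²/n) = 86.356759; SE_fpc = √((1−f)s²/n) = 77.321953.
Ratio = √(1−f) = 0.89537813.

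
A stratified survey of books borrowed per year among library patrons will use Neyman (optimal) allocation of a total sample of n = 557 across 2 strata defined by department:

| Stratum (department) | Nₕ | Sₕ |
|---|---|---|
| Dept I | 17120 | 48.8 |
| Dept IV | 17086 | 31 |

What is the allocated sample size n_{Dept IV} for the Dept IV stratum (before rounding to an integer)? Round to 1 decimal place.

Neyman allocation: nₕ = n·NₕSₕ / Σⱼ NⱼSⱼ.
Σ NⱼSⱼ = 17120·48.8 + 17086·31 = 1.365122 × 10^6.
n_{Dept IV} = 557·17086·31 / (1.365122 × 10^6) = 216.1.

216.1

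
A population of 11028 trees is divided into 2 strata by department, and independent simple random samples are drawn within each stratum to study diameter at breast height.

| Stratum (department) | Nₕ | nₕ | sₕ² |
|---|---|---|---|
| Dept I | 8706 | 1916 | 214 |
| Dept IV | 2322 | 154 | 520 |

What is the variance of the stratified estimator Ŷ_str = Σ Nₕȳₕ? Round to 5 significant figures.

2.3601 × 10^7

Var(Ŷ_str) = Σₕ Nₕ²(1 − fₕ)sₕ²/nₕ.
Dept I: 8706²·(1 − 1916/8706)·214/1916 = 6.6024741 × 10^6.
Dept IV: 2322²·(1 − 154/2322)·520/154 = 1.6998246 × 10^7.
Sum = 2.360072 × 10^7.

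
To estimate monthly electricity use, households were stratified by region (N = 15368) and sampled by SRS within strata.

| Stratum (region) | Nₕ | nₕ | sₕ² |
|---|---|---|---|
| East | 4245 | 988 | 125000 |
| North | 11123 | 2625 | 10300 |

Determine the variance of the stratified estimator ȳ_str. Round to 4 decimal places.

Var(ȳ_str) = Σₕ Wₕ²(1 − fₕ)sₕ²/nₕ with Wₕ = Nₕ/N, N = 15368.
East: Wₕ = 0.27622332; term = 0.27622332²·(1 − 0.23274441)·125000/988 = 7.4065135.
North: Wₕ = 0.72377668; term = 0.72377668²·(1 − 0.23599748)·10300/2625 = 1.5704058.
Sum = 8.9769193.

8.9769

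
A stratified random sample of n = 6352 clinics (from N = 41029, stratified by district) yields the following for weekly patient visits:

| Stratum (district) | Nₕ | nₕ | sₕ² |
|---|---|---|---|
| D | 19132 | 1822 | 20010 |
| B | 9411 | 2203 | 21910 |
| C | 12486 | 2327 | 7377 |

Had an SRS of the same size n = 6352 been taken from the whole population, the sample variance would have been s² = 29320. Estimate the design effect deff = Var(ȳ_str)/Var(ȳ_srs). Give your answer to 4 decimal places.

Var(ȳ_str) = Σ Wₕ²(1−fₕ)sₕ²/nₕ with Wₕ = Nₕ/41029:
  D: (19132/41029)²·(1−1822/19132)·20010/1822 = 2.1605996
  B: (9411/41029)²·(1−2203/9411)·21910/2203 = 0.40077126
  C: (12486/41029)²·(1−2327/12486)·7377/2327 = 0.23887782
  → Var(ȳ_str) = 2.8002487.
Var(ȳ_srs) = (1 − 6352/41029)·29320/6352 = 3.9012525.
deff = 2.8002487 / 3.9012525 = 0.7178.

0.7178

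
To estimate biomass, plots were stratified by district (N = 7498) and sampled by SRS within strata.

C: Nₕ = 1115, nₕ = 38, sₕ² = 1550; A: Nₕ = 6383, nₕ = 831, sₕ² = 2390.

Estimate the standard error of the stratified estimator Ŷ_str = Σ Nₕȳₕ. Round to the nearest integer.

Var(Ŷ_str) = Σₕ Nₕ²(1 − fₕ)sₕ²/nₕ.
C: 1115²·(1 − 38/1115)·1550/38 = 4.8982243 × 10^7.
A: 6383²·(1 − 831/6383)·2390/831 = 1.0192276 × 10^8.
Sum = 1.50905 × 10^8.
SE = √(1.50905 × 10^8) = 12284.

12284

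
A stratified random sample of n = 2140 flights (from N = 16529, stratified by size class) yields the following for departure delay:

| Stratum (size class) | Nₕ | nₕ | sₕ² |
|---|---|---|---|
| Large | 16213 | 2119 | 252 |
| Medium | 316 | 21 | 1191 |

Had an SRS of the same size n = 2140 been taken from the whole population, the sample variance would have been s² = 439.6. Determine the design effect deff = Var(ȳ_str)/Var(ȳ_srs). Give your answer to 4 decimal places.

Var(ȳ_str) = Σ Wₕ²(1−fₕ)sₕ²/nₕ with Wₕ = Nₕ/16529:
  Large: (16213/16529)²·(1−2119/16213)·252/2119 = 0.099465867
  Medium: (316/16529)²·(1−21/316)·1191/21 = 0.019351222
  → Var(ȳ_str) = 0.11881709.
Var(ȳ_srs) = (1 − 2140/16529)·439.6/2140 = 0.17882488.
deff = 0.11881709 / 0.17882488 = 0.6644.

0.6644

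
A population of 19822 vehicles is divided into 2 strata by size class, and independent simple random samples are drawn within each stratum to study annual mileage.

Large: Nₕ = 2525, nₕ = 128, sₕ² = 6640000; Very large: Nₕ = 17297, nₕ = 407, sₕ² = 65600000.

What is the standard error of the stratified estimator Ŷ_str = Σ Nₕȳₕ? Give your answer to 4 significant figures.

6.885 × 10^6

Var(Ŷ_str) = Σₕ Nₕ²(1 − fₕ)sₕ²/nₕ.
Large: 2525²·(1 − 128/2525)·6640000/128 = 3.1396955 × 10^11.
Very large: 17297²·(1 − 407/17297)·65600000/407 = 4.7087959 × 10^13.
Sum = 4.7401929 × 10^13.
SE = √(4.7401929 × 10^13) = 6.885 × 10^6.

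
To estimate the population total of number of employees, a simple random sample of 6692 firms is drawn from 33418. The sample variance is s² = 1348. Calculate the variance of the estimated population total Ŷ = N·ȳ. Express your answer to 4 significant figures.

Var(Ŷ) = N²·Var(ȳ) = N²·(1 − n/N)·s²/n.
f = 6692/33418 = 0.20025136; Var(ȳ) = 0.79974864·1348/6692 = 0.16109701.
Var(Ŷ) = 33418² · 0.16109701 = 1.7990714 × 10^8.

1.799 × 10^8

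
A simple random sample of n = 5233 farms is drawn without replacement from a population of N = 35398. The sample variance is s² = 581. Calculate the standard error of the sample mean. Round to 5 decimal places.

0.30759

Under SRS without replacement, Var(ȳ) = (1 − f)·s²/n with f = n/N = 5233/35398 = 0.14783321.
Var(ȳ) = (1 − 0.14783321)·581/5233 = 0.85216679·0.11102618 = 0.094612823.
SE(ȳ) = √(0.094612823) = 0.30759.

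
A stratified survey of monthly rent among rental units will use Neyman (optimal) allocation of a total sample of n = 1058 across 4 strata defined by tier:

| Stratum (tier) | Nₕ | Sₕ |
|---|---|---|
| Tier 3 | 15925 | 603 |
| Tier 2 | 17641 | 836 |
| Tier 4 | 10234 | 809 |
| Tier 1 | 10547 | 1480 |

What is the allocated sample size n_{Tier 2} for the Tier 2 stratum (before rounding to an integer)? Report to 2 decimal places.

Neyman allocation: nₕ = n·NₕSₕ / Σⱼ NⱼSⱼ.
Σ NⱼSⱼ = 15925·603 + 17641·836 + 10234·809 + 10547·1480 = 4.8239517 × 10^7.
n_{Tier 2} = 1058·17641·836 / (4.8239517 × 10^7) = 323.45.

323.45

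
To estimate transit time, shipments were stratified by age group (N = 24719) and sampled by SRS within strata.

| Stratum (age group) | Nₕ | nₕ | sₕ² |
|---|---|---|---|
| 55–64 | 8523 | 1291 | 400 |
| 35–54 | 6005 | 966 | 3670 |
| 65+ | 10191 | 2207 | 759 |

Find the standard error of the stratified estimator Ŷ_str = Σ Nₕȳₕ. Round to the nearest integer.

12729

Var(Ŷ_str) = Σₕ Nₕ²(1 − fₕ)sₕ²/nₕ.
55–64: 8523²·(1 − 1291/8523)·400/1291 = 1.9097858 × 10^7.
35–54: 6005²·(1 − 966/6005)·3670/966 = 1.1495988 × 10^8.
65+: 10191²·(1 − 2207/10191)·759/2207 = 2.7981872 × 10^7.
Sum = 1.6203961 × 10^8.
SE = √(1.6203961 × 10^8) = 12729.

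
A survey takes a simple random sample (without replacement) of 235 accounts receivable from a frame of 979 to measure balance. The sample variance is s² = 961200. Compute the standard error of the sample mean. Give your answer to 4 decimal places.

Under SRS without replacement, Var(ȳ) = (1 − f)·s²/n with f = n/N = 235/979 = 0.24004086.
Var(ȳ) = (1 − 0.24004086)·961200/235 = 0.75995914·4090.2128 = 3108.3946.
SE(ȳ) = √(3108.3946) = 55.7530.

55.7530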